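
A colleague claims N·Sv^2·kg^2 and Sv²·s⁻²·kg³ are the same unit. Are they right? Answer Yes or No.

Left side:
  N = kg·m/s² = kg·m·s⁻² (force = mass × acceleration).
  Sv = J/kg (equivalent dose = energy per mass),
      = m²·s⁻².
  So Sv² = m⁴·s⁻⁴.
  Combining: N·Sv²·kg² = (kg·m·s⁻²) · (m⁴·s⁻⁴) · kg² = kg³·m⁵·s⁻⁶.
Right side:
  Sv = J/kg (equivalent dose = energy per mass),
      = m²·s⁻².
  So Sv² = m⁴·s⁻⁴.
  Combining: Sv²·s⁻²·kg³ = (m⁴·s⁻⁴) · s⁻² · kg³ = kg³·m⁴·s⁻⁶.
Left is kg³·m⁵·s⁻⁶; right is kg³·m⁴·s⁻⁶ — different.

No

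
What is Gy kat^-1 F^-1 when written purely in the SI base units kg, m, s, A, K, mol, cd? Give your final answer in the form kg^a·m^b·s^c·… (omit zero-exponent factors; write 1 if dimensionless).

Gy = m²·s⁻².
kat = s⁻¹·mol.
So kat⁻¹ = s·mol⁻¹.
F = kg⁻¹·m⁻²·s⁴·A².
So F⁻¹ = kg·m²·s⁻⁴·A⁻².
Combining: Gy·kat⁻¹·F⁻¹ = (m²·s⁻²) · (s·mol⁻¹) · (kg·m²·s⁻⁴·A⁻²) = kg·m⁴·s⁻⁵·A⁻²·mol⁻¹.

kg·m⁴·s⁻⁵·A⁻²·mol⁻¹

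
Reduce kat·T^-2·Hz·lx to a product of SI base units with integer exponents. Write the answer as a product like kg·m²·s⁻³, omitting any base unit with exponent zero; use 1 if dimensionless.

kg⁻²·m⁻²·s²·A²·mol·cd

kat = s⁻¹·mol.
T = kg·s⁻²·A⁻¹.
So T⁻² = kg⁻²·s⁴·A².
Hz = s⁻¹.
lx = m⁻²·cd.
Combining: kat·T⁻²·Hz·lx = (s⁻¹·mol) · (kg⁻²·s⁴·A²) · s⁻¹ · (m⁻²·cd) = kg⁻²·m⁻²·s²·A²·mol·cd.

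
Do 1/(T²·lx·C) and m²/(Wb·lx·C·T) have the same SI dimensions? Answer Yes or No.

Left side:
  T = Wb/m² (flux density = flux per area),
      = kg·s⁻²·A⁻¹.
  So T⁻² = kg⁻²·s⁴·A².
  lx = lm/m² (illuminance = luminous flux per area),
      = m⁻²·cd.
  So lx⁻¹ = m²·cd⁻¹.
  C = A·s = s·A (charge = current × time).
  So C⁻¹ = s⁻¹·A⁻¹.
  Combining: T⁻²·lx⁻¹·C⁻¹ = (kg⁻²·s⁴·A²) · (m²·cd⁻¹) · (s⁻¹·A⁻¹) = kg⁻²·m²·s³·A·cd⁻¹.
Right side:
  Wb = kg·m²·s⁻²·A⁻¹.
  So Wb⁻¹ = kg⁻¹·m⁻²·s²·A.
  lx = m⁻²·cd.
  So lx⁻¹ = m²·cd⁻¹.
  C = s·A.
  So C⁻¹ = s⁻¹·A⁻¹.
  T = kg·s⁻²·A⁻¹.
  So T⁻¹ = kg⁻¹·s²·A.
  Combining: Wb⁻¹·lx⁻¹·C⁻¹·m²·T⁻¹ = (kg⁻¹·m⁻²·s²·A) · (m²·cd⁻¹) · (s⁻¹·A⁻¹) · m² · (kg⁻¹·s²·A) = kg⁻²·m²·s³·A·cd⁻¹.
Both reduce to kg⁻²·m²·s³·A·cd⁻¹.

Yes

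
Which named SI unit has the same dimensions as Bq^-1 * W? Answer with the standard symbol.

Bq = s⁻¹.
So Bq⁻¹ = s.
W = kg·m²·s⁻³.
Combining: Bq⁻¹·W = s · (kg·m²·s⁻³) = kg·m²·s⁻².
kg·m²·s⁻² is the base-SI form of the joule.

J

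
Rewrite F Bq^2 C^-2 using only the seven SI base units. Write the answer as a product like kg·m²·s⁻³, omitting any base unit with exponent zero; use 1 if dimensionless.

kg⁻¹·m⁻²

F = C/V (capacitance = charge per voltage),
    = A·s/(kg·m²·s⁻³·A⁻¹) (substituting C and V),
    = kg⁻¹·m⁻²·s⁴·A².
Bq = 1/s = s⁻¹ (activity is decays per second).
So Bq² = s⁻².
C = A·s = s·A (charge = current × time).
So C⁻² = s⁻²·A⁻².
Combining: F·Bq²·C⁻² = (kg⁻¹·m⁻²·s⁴·A²) · s⁻² · (s⁻²·A⁻²) = kg⁻¹·m⁻².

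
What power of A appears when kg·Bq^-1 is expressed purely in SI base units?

Bq = s⁻¹.
So Bq⁻¹ = s.
Combining: kg·Bq⁻¹ = kg · s = kg·s.
The exponent of A is 0.

0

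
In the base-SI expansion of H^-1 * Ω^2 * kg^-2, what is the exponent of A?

H = Wb/A (inductance = flux per current),
    = kg·m²·s⁻²·A⁻².
So H⁻¹ = kg⁻¹·m⁻²·s²·A².
Ω = V/A (resistance = voltage per current),
    = kg·m²·s⁻³·A⁻².
So Ω² = kg²·m⁴·s⁻⁶·A⁻⁴.
Combining: H⁻¹·Ω²·kg⁻² = (kg⁻¹·m⁻²·s²·A²) · (kg²·m⁴·s⁻⁶·A⁻⁴) · kg⁻² = kg⁻¹·m²·s⁻⁴·A⁻².
The exponent of A is -2.

-2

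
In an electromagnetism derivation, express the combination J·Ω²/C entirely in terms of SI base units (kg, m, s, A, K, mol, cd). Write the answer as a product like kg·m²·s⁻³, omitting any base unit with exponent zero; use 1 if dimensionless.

J = N·m (work = force × distance),
    = kg·m²·s⁻².
Ω = V/A (resistance = voltage per current),
    = kg·m²·s⁻³·A⁻².
So Ω² = kg²·m⁴·s⁻⁶·A⁻⁴.
C = A·s = s·A (charge = current × time).
So C⁻¹ = s⁻¹·A⁻¹.
Combining: J·Ω²·C⁻¹ = (kg·m²·s⁻²) · (kg²·m⁴·s⁻⁶·A⁻⁴) · (s⁻¹·A⁻¹) = kg³·m⁶·s⁻⁹·A⁻⁵.

kg³·m⁶·s⁻⁹·A⁻⁵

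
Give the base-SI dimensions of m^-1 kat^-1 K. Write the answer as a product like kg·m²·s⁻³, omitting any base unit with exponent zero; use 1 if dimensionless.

kat = mol/s = s⁻¹·mol (catalytic activity).
So kat⁻¹ = s·mol⁻¹.
Combining: m⁻¹·kat⁻¹·K = m⁻¹ · (s·mol⁻¹) · K = m⁻¹·s·K·mol⁻¹.

m⁻¹·s·K·mol⁻¹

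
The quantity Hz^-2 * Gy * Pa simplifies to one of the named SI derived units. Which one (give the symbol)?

Hz = 1/s = s⁻¹ (frequency is cycles per second).
So Hz⁻² = s².
Gy = J/kg (absorbed dose = energy per mass),
    = m²·s⁻².
Pa = N/m² (pressure = force per area),
    = kg·m⁻¹·s⁻².
Combining: Hz⁻²·Gy·Pa = s² · (m²·s⁻²) · (kg·m⁻¹·s⁻²) = kg·m·s⁻².
kg·m·s⁻² is the base-SI form of the newton.

N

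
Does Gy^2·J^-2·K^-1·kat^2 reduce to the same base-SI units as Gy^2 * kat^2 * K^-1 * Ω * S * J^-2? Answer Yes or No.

Left side:
  Gy = J/kg (absorbed dose = energy per mass),
      = m²·s⁻².
  So Gy² = m⁴·s⁻⁴.
  J = N·m (work = force × distance),
      = kg·m²·s⁻².
  So J⁻² = kg⁻²·m⁻⁴·s⁴.
  kat = mol/s = s⁻¹·mol (catalytic activity).
  So kat² = s⁻²·mol².
  Combining: Gy²·J⁻²·K⁻¹·kat² = (m⁴·s⁻⁴) · (kg⁻²·m⁻⁴·s⁴) · K⁻¹ · (s⁻²·mol²) = kg⁻²·s⁻²·K⁻¹·mol².
Right side:
  Gy = J/kg (absorbed dose = energy per mass),
      = m²·s⁻².
  So Gy² = m⁴·s⁻⁴.
  kat = mol/s = s⁻¹·mol (catalytic activity).
  So kat² = s⁻²·mol².
  Ω = V/A (resistance = voltage per current),
      = kg·m²·s⁻³·A⁻².
  S = 1/Ω (conductance is reciprocal resistance),
      = kg⁻¹·m⁻²·s³·A².
  J = N·m (work = force × distance),
      = kg·m²·s⁻².
  So J⁻² = kg⁻²·m⁻⁴·s⁴.
  Combining: Gy²·kat²·K⁻¹·Ω·S·J⁻² = (m⁴·s⁻⁴) · (s⁻²·mol²) · K⁻¹ · (kg·m²·s⁻³·A⁻²) · (kg⁻¹·m⁻²·s³·A²) · (kg⁻²·m⁻⁴·s⁴) = kg⁻²·s⁻²·K⁻¹·mol².
Both reduce to kg⁻²·s⁻²·K⁻¹·mol².

Yes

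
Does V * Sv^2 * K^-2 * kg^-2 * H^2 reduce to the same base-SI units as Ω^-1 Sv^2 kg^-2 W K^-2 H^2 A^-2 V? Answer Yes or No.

Yes

Left side:
  V = W/A (potential = power per current),
      = kg·m²·s⁻³·A⁻¹.
  Sv = J/kg (equivalent dose = energy per mass),
      = m²·s⁻².
  So Sv² = m⁴·s⁻⁴.
  H = Wb/A (inductance = flux per current),
      = kg·m²·s⁻²·A⁻².
  So H² = kg²·m⁴·s⁻⁴·A⁻⁴.
  Combining: V·Sv²·K⁻²·kg⁻²·H² = (kg·m²·s⁻³·A⁻¹) · (m⁴·s⁻⁴) · K⁻² · kg⁻² · (kg²·m⁴·s⁻⁴·A⁻⁴) = kg·m¹⁰·s⁻¹¹·A⁻⁵·K⁻².
Right side:
  Ω = V/A (resistance = voltage per current),
      = kg·m²·s⁻³·A⁻².
  So Ω⁻¹ = kg⁻¹·m⁻²·s³·A².
  Sv = J/kg (equivalent dose = energy per mass),
      = m²·s⁻².
  So Sv² = m⁴·s⁻⁴.
  W = J/s (power = energy per time),
      = kg·m²·s⁻³.
  H = Wb/A (inductance = flux per current),
      = kg·m²·s⁻²·A⁻².
  So H² = kg²·m⁴·s⁻⁴·A⁻⁴.
  V = W/A (potential = power per current),
      = kg·m²·s⁻³·A⁻¹.
  Combining: Ω⁻¹·Sv²·kg⁻²·W·K⁻²·H²·A⁻²·V = (kg⁻¹·m⁻²·s³·A²) · (m⁴·s⁻⁴) · kg⁻² · (kg·m²·s⁻³) · K⁻² · (kg²·m⁴·s⁻⁴·A⁻⁴) · A⁻² · (kg·m²·s⁻³·A⁻¹) = kg·m¹⁰·s⁻¹¹·A⁻⁵·K⁻².
Both reduce to kg·m¹⁰·s⁻¹¹·A⁻⁵·K⁻².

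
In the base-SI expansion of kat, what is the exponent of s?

-1

kat = s⁻¹·mol.
The exponent of s is -1.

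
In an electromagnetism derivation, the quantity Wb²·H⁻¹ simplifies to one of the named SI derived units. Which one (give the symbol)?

J

Wb = kg·m²·s⁻²·A⁻¹.
So Wb² = kg²·m⁴·s⁻⁴·A⁻².
H = kg·m²·s⁻²·A⁻².
So H⁻¹ = kg⁻¹·m⁻²·s²·A².
Combining: Wb²·H⁻¹ = (kg²·m⁴·s⁻⁴·A⁻²) · (kg⁻¹·m⁻²·s²·A²) = kg·m²·s⁻².
kg·m²·s⁻² is the base-SI form of the joule.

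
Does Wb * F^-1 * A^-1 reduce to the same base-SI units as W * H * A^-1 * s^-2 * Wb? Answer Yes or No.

No

Left side:
  Wb = kg·m²·s⁻²·A⁻¹.
  F = kg⁻¹·m⁻²·s⁴·A².
  So F⁻¹ = kg·m²·s⁻⁴·A⁻².
  Combining: Wb·F⁻¹·A⁻¹ = (kg·m²·s⁻²·A⁻¹) · (kg·m²·s⁻⁴·A⁻²) · A⁻¹ = kg²·m⁴·s⁻⁶·A⁻⁴.
Right side:
  W = kg·m²·s⁻³.
  H = kg·m²·s⁻²·A⁻².
  Wb = kg·m²·s⁻²·A⁻¹.
  Combining: W·H·A⁻¹·s⁻²·Wb = (kg·m²·s⁻³) · (kg·m²·s⁻²·A⁻²) · A⁻¹ · s⁻² · (kg·m²·s⁻²·A⁻¹) = kg³·m⁶·s⁻⁹·A⁻⁴.
Left is kg²·m⁴·s⁻⁶·A⁻⁴; right is kg³·m⁶·s⁻⁹·A⁻⁴ — different.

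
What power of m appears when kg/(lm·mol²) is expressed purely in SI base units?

0

lm = cd·sr = cd (luminous flux; sr is dimensionless).
So lm⁻¹ = cd⁻¹.
Combining: lm⁻¹·kg·mol⁻² = cd⁻¹ · kg · mol⁻² = kg·mol⁻²·cd⁻¹.
The exponent of m is 0.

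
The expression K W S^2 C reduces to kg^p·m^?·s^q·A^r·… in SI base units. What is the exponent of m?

-2

W = kg·m²·s⁻³.
S = kg⁻¹·m⁻²·s³·A².
So S² = kg⁻²·m⁻⁴·s⁶·A⁴.
C = s·A.
Combining: K·W·S²·C = K · (kg·m²·s⁻³) · (kg⁻²·m⁻⁴·s⁶·A⁴) · (s·A) = kg⁻¹·m⁻²·s⁴·A⁵·K.
The exponent of m is -2.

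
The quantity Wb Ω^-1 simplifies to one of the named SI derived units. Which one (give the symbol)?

Wb = V·s (flux: a volt is a weber per second),
    = kg·m²·s⁻²·A⁻¹.
Ω = V/A (resistance = voltage per current),
    = kg·m²·s⁻³·A⁻².
So Ω⁻¹ = kg⁻¹·m⁻²·s³·A².
Combining: Wb·Ω⁻¹ = (kg·m²·s⁻²·A⁻¹) · (kg⁻¹·m⁻²·s³·A²) = s·A.
s·A is the base-SI form of the coulomb.

C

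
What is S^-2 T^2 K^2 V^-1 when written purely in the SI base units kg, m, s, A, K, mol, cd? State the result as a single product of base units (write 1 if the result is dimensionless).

S = 1/Ω (conductance is reciprocal resistance),
    = kg⁻¹·m⁻²·s³·A².
So S⁻² = kg²·m⁴·s⁻⁶·A⁻⁴.
T = Wb/m² (flux density = flux per area),
    = kg·s⁻²·A⁻¹.
So T² = kg²·s⁻⁴·A⁻².
V = W/A (potential = power per current),
    = kg·m²·s⁻³·A⁻¹.
So V⁻¹ = kg⁻¹·m⁻²·s³·A.
Combining: S⁻²·T²·K²·V⁻¹ = (kg²·m⁴·s⁻⁶·A⁻⁴) · (kg²·s⁻⁴·A⁻²) · K² · (kg⁻¹·m⁻²·s³·A) = kg³·m²·s⁻⁷·A⁻⁵·K².

kg³·m²·s⁻⁷·A⁻⁵·K²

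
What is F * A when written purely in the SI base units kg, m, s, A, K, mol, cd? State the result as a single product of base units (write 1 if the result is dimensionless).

kg⁻¹·m⁻²·s⁴·A³

F = kg⁻¹·m⁻²·s⁴·A².
Combining: F·A = (kg⁻¹·m⁻²·s⁴·A²) · A = kg⁻¹·m⁻²·s⁴·A³.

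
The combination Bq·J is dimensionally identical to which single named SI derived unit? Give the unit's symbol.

W

Bq = s⁻¹.
J = kg·m²·s⁻².
Combining: Bq·J = s⁻¹ · (kg·m²·s⁻²) = kg·m²·s⁻³.
kg·m²·s⁻³ is the base-SI form of the watt.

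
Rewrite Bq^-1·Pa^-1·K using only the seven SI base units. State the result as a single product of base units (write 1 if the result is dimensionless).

Bq = s⁻¹.
So Bq⁻¹ = s.
Pa = kg·m⁻¹·s⁻².
So Pa⁻¹ = kg⁻¹·m·s².
Combining: Bq⁻¹·Pa⁻¹·K = s · (kg⁻¹·m·s²) · K = kg⁻¹·m·s³·K.

kg⁻¹·m·s³·K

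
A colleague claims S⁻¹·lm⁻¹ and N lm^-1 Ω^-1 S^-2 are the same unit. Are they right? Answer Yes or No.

No

Left side:
  S = 1/Ω (conductance is reciprocal resistance),
      = kg⁻¹·m⁻²·s³·A².
  So S⁻¹ = kg·m²·s⁻³·A⁻².
  lm = cd·sr = cd (luminous flux; sr is dimensionless).
  So lm⁻¹ = cd⁻¹.
  Combining: S⁻¹·lm⁻¹ = (kg·m²·s⁻³·A⁻²) · cd⁻¹ = kg·m²·s⁻³·A⁻²·cd⁻¹.
Right side:
  N = kg·m·s⁻².
  lm = cd.
  So lm⁻¹ = cd⁻¹.
  Ω = kg·m²·s⁻³·A⁻².
  So Ω⁻¹ = kg⁻¹·m⁻²·s³·A².
  S = kg⁻¹·m⁻²·s³·A².
  So S⁻² = kg²·m⁴·s⁻⁶·A⁻⁴.
  Combining: N·lm⁻¹·Ω⁻¹·S⁻² = (kg·m·s⁻²) · cd⁻¹ · (kg⁻¹·m⁻²·s³·A²) · (kg²·m⁴·s⁻⁶·A⁻⁴) = kg²·m³·s⁻⁵·A⁻²·cd⁻¹.
Left is kg·m²·s⁻³·A⁻²·cd⁻¹; right is kg²·m³·s⁻⁵·A⁻²·cd⁻¹ — different.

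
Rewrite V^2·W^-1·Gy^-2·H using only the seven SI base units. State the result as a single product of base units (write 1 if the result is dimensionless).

kg²·s⁻¹·A⁻⁴

V = W/A (potential = power per current),
    = kg·m²·s⁻³·A⁻¹.
So V² = kg²·m⁴·s⁻⁶·A⁻².
W = J/s (power = energy per time),
    = kg·m²·s⁻³.
So W⁻¹ = kg⁻¹·m⁻²·s³.
Gy = J/kg (absorbed dose = energy per mass),
    = m²·s⁻².
So Gy⁻² = m⁻⁴·s⁴.
H = Wb/A (inductance = flux per current),
    = kg·m²·s⁻²·A⁻².
Combining: V²·W⁻¹·Gy⁻²·H = (kg²·m⁴·s⁻⁶·A⁻²) · (kg⁻¹·m⁻²·s³) · (m⁻⁴·s⁴) · (kg·m²·s⁻²·A⁻²) = kg²·s⁻¹·A⁻⁴.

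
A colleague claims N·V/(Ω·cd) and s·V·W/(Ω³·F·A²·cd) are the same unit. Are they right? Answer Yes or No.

No

Left side:
  N = kg·m/s² = kg·m·s⁻² (force = mass × acceleration).
  Ω = V/A (resistance = voltage per current),
      = kg·m²·s⁻³·A⁻².
  So Ω⁻¹ = kg⁻¹·m⁻²·s³·A².
  V = W/A (potential = power per current),
      = kg·m²·s⁻³·A⁻¹.
  Combining: N·Ω⁻¹·cd⁻¹·V = (kg·m·s⁻²) · (kg⁻¹·m⁻²·s³·A²) · cd⁻¹ · (kg·m²·s⁻³·A⁻¹) = kg·m·s⁻²·A·cd⁻¹.
Right side:
  Ω = kg·m²·s⁻³·A⁻².
  So Ω⁻³ = kg⁻³·m⁻⁶·s⁹·A⁶.
  F = kg⁻¹·m⁻²·s⁴·A².
  So F⁻¹ = kg·m²·s⁻⁴·A⁻².
  V = kg·m²·s⁻³·A⁻¹.
  W = kg·m²·s⁻³.
  Combining: Ω⁻³·s·F⁻¹·A⁻²·V·W·cd⁻¹ = (kg⁻³·m⁻⁶·s⁹·A⁶) · s · (kg·m²·s⁻⁴·A⁻²) · A⁻² · (kg·m²·s⁻³·A⁻¹) · (kg·m²·s⁻³) · cd⁻¹ = A·cd⁻¹.
Left is kg·m·s⁻²·A·cd⁻¹; right is A·cd⁻¹ — different.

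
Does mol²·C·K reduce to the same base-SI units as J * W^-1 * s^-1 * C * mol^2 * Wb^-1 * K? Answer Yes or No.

Left side:
  C = s·A.
  Combining: mol²·C·K = mol² · (s·A) · K = s·A·K·mol².
Right side:
  J = N·m (work = force × distance),
      = kg·m²·s⁻².
  W = J/s (power = energy per time),
      = kg·m²·s⁻³.
  So W⁻¹ = kg⁻¹·m⁻²·s³.
  C = A·s = s·A (charge = current × time).
  Wb = V·s (flux: a volt is a weber per second),
      = kg·m²·s⁻²·A⁻¹.
  So Wb⁻¹ = kg⁻¹·m⁻²·s²·A.
  Combining: J·W⁻¹·s⁻¹·C·mol²·Wb⁻¹·K = (kg·m²·s⁻²) · (kg⁻¹·m⁻²·s³) · s⁻¹ · (s·A) · mol² · (kg⁻¹·m⁻²·s²·A) · K = kg⁻¹·m⁻²·s³·A²·K·mol².
Left is s·A·K·mol²; right is kg⁻¹·m⁻²·s³·A²·K·mol² — different.

No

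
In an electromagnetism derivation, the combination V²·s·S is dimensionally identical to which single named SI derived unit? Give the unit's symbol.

V = W/A (potential = power per current),
    = kg·m²·s⁻³·A⁻¹.
So V² = kg²·m⁴·s⁻⁶·A⁻².
S = 1/Ω (conductance is reciprocal resistance),
    = kg⁻¹·m⁻²·s³·A².
Combining: V²·s·S = (kg²·m⁴·s⁻⁶·A⁻²) · s · (kg⁻¹·m⁻²·s³·A²) = kg·m²·s⁻².
kg·m²·s⁻² is the base-SI form of the joule.

J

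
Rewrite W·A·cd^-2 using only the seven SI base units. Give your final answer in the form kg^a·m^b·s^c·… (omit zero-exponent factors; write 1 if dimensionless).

W = J/s (power = energy per time),
    = kg·m²·s⁻³.
Combining: W·A·cd⁻² = (kg·m²·s⁻³) · A · cd⁻² = kg·m²·s⁻³·A·cd⁻².

kg·m²·s⁻³·A·cd⁻²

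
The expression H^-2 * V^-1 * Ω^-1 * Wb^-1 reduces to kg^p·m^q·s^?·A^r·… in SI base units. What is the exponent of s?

H = kg·m²·s⁻²·A⁻².
So H⁻² = kg⁻²·m⁻⁴·s⁴·A⁴.
V = kg·m²·s⁻³·A⁻¹.
So V⁻¹ = kg⁻¹·m⁻²·s³·A.
Ω = kg·m²·s⁻³·A⁻².
So Ω⁻¹ = kg⁻¹·m⁻²·s³·A².
Wb = kg·m²·s⁻²·A⁻¹.
So Wb⁻¹ = kg⁻¹·m⁻²·s²·A.
Combining: H⁻²·V⁻¹·Ω⁻¹·Wb⁻¹ = (kg⁻²·m⁻⁴·s⁴·A⁴) · (kg⁻¹·m⁻²·s³·A) · (kg⁻¹·m⁻²·s³·A²) · (kg⁻¹·m⁻²·s²·A) = kg⁻⁵·m⁻¹⁰·s¹²·A⁸.
The exponent of s is 12.

12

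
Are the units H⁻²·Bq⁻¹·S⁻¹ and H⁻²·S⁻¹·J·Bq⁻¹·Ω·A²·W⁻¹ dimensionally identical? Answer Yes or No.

Left side:
  H = Wb/A (inductance = flux per current),
      = kg·m²·s⁻²·A⁻².
  So H⁻² = kg⁻²·m⁻⁴·s⁴·A⁴.
  Bq = 1/s = s⁻¹ (activity is decays per second).
  So Bq⁻¹ = s.
  S = 1/Ω (conductance is reciprocal resistance),
      = kg⁻¹·m⁻²·s³·A².
  So S⁻¹ = kg·m²·s⁻³·A⁻².
  Combining: H⁻²·Bq⁻¹·S⁻¹ = (kg⁻²·m⁻⁴·s⁴·A⁴) · s · (kg·m²·s⁻³·A⁻²) = kg⁻¹·m⁻²·s²·A².
Right side:
  H = Wb/A (inductance = flux per current),
      = kg·m²·s⁻²·A⁻².
  So H⁻² = kg⁻²·m⁻⁴·s⁴·A⁴.
  S = 1/Ω (conductance is reciprocal resistance),
      = kg⁻¹·m⁻²·s³·A².
  So S⁻¹ = kg·m²·s⁻³·A⁻².
  J = N·m (work = force × distance),
      = kg·m²·s⁻².
  Bq = 1/s = s⁻¹ (activity is decays per second).
  So Bq⁻¹ = s.
  Ω = V/A (resistance = voltage per current),
      = kg·m²·s⁻³·A⁻².
  W = J/s (power = energy per time),
      = kg·m²·s⁻³.
  So W⁻¹ = kg⁻¹·m⁻²·s³.
  Combining: H⁻²·S⁻¹·J·Bq⁻¹·Ω·A²·W⁻¹ = (kg⁻²·m⁻⁴·s⁴·A⁴) · (kg·m²·s⁻³·A⁻²) · (kg·m²·s⁻²) · s · (kg·m²·s⁻³·A⁻²) · A² · (kg⁻¹·m⁻²·s³) = A².
Left is kg⁻¹·m⁻²·s²·A²; right is A² — different.

No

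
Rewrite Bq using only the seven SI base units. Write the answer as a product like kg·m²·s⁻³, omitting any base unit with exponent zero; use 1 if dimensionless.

Bq = 1/s = s⁻¹ (activity is decays per second).

s⁻¹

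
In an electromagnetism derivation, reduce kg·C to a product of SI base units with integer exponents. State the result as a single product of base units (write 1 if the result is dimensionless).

C = A·s = s·A (charge = current × time).
Combining: kg·C = kg · (s·A) = kg·s·A.

kg·s·A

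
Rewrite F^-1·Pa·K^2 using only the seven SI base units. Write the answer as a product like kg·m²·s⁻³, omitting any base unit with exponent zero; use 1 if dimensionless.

kg²·m·s⁻⁶·A⁻²·K²

F = kg⁻¹·m⁻²·s⁴·A².
So F⁻¹ = kg·m²·s⁻⁴·A⁻².
Pa = kg·m⁻¹·s⁻².
Combining: F⁻¹·Pa·K² = (kg·m²·s⁻⁴·A⁻²) · (kg·m⁻¹·s⁻²) · K² = kg²·m·s⁻⁶·A⁻²·K².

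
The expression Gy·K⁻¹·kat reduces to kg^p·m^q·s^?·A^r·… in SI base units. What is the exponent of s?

Gy = m²·s⁻².
kat = s⁻¹·mol.
Combining: Gy·K⁻¹·kat = (m²·s⁻²) · K⁻¹ · (s⁻¹·mol) = m²·s⁻³·K⁻¹·mol.
The exponent of s is -3.

-3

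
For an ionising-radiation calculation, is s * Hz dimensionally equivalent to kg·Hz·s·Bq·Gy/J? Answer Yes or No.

Left side:
  Hz = s⁻¹.
  Combining: s·Hz = s · s⁻¹ = 1.
Right side:
  Hz = 1/s = s⁻¹ (frequency is cycles per second).
  J = N·m (work = force × distance),
      = kg·m²·s⁻².
  So J⁻¹ = kg⁻¹·m⁻²·s².
  Bq = 1/s = s⁻¹ (activity is decays per second).
  Gy = J/kg (absorbed dose = energy per mass),
      = m²·s⁻².
  Combining: kg·Hz·s·J⁻¹·Bq·Gy = kg · s⁻¹ · s · (kg⁻¹·m⁻²·s²) · s⁻¹ · (m²·s⁻²) = s⁻¹.
Left is 1; right is s⁻¹ — different.

No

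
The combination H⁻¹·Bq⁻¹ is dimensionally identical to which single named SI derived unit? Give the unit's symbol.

H = kg·m²·s⁻²·A⁻².
So H⁻¹ = kg⁻¹·m⁻²·s²·A².
Bq = s⁻¹.
So Bq⁻¹ = s.
Combining: H⁻¹·Bq⁻¹ = (kg⁻¹·m⁻²·s²·A²) · s = kg⁻¹·m⁻²·s³·A².
kg⁻¹·m⁻²·s³·A² is the base-SI form of the siemens.

S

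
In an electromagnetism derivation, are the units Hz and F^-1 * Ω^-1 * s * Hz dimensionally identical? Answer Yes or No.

Yes

Left side:
  Hz = s⁻¹.
Right side:
  F = C/V (capacitance = charge per voltage),
      = A·s/(kg·m²·s⁻³·A⁻¹) (substituting C and V),
      = kg⁻¹·m⁻²·s⁴·A².
  So F⁻¹ = kg·m²·s⁻⁴·A⁻².
  Ω = V/A (resistance = voltage per current),
      = kg·m²·s⁻³·A⁻².
  So Ω⁻¹ = kg⁻¹·m⁻²·s³·A².
  Hz = 1/s = s⁻¹ (frequency is cycles per second).
  Combining: F⁻¹·Ω⁻¹·s·Hz = (kg·m²·s⁻⁴·A⁻²) · (kg⁻¹·m⁻²·s³·A²) · s · s⁻¹ = s⁻¹.
Both reduce to s⁻¹.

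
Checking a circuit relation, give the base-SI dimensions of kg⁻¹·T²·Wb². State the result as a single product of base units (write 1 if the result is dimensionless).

T = Wb/m² (flux density = flux per area),
    = kg·s⁻²·A⁻¹.
So T² = kg²·s⁻⁴·A⁻².
Wb = V·s (flux: a volt is a weber per second),
    = kg·m²·s⁻²·A⁻¹.
So Wb² = kg²·m⁴·s⁻⁴·A⁻².
Combining: kg⁻¹·T²·Wb² = kg⁻¹ · (kg²·s⁻⁴·A⁻²) · (kg²·m⁴·s⁻⁴·A⁻²) = kg³·m⁴·s⁻⁸·A⁻⁴.

kg³·m⁴·s⁻⁸·A⁻⁴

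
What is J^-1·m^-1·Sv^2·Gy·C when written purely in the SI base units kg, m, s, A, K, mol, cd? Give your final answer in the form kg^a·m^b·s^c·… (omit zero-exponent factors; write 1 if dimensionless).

kg⁻¹·m³·s⁻³·A

J = kg·m²·s⁻².
So J⁻¹ = kg⁻¹·m⁻²·s².
Sv = m²·s⁻².
So Sv² = m⁴·s⁻⁴.
Gy = m²·s⁻².
C = s·A.
Combining: J⁻¹·m⁻¹·Sv²·Gy·C = (kg⁻¹·m⁻²·s²) · m⁻¹ · (m⁴·s⁻⁴) · (m²·s⁻²) · (s·A) = kg⁻¹·m³·s⁻³·A.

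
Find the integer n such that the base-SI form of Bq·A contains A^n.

Bq = s⁻¹.
Combining: Bq·A = s⁻¹ · A = s⁻¹·A.
The exponent of A is 1.

1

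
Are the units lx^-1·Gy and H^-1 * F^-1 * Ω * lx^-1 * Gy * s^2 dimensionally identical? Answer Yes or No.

Left side:
  lx = lm/m² (illuminance = luminous flux per area),
      = m⁻²·cd.
  So lx⁻¹ = m²·cd⁻¹.
  Gy = J/kg (absorbed dose = energy per mass),
      = m²·s⁻².
  Combining: lx⁻¹·Gy = (m²·cd⁻¹) · (m²·s⁻²) = m⁴·s⁻²·cd⁻¹.
Right side:
  H = Wb/A (inductance = flux per current),
      = kg·m²·s⁻²·A⁻².
  So H⁻¹ = kg⁻¹·m⁻²·s²·A².
  F = C/V (capacitance = charge per voltage),
      = A·s/(kg·m²·s⁻³·A⁻¹) (substituting C and V),
      = kg⁻¹·m⁻²·s⁴·A².
  So F⁻¹ = kg·m²·s⁻⁴·A⁻².
  Ω = V/A (resistance = voltage per current),
      = kg·m²·s⁻³·A⁻².
  lx = lm/m² (illuminance = luminous flux per area),
      = m⁻²·cd.
  So lx⁻¹ = m²·cd⁻¹.
  Gy = J/kg (absorbed dose = energy per mass),
      = m²·s⁻².
  Combining: H⁻¹·F⁻¹·Ω·lx⁻¹·Gy·s² = (kg⁻¹·m⁻²·s²·A²) · (kg·m²·s⁻⁴·A⁻²) · (kg·m²·s⁻³·A⁻²) · (m²·cd⁻¹) · (m²·s⁻²) · s² = kg·m⁶·s⁻⁵·A⁻²·cd⁻¹.
Left is m⁴·s⁻²·cd⁻¹; right is kg·m⁶·s⁻⁵·A⁻²·cd⁻¹ — different.

No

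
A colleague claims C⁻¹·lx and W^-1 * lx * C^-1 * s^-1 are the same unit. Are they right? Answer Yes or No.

No

Left side:
  C = A·s = s·A (charge = current × time).
  So C⁻¹ = s⁻¹·A⁻¹.
  lx = lm/m² (illuminance = luminous flux per area),
      = m⁻²·cd.
  Combining: C⁻¹·lx = (s⁻¹·A⁻¹) · (m⁻²·cd) = m⁻²·s⁻¹·A⁻¹·cd.
Right side:
  W = J/s (power = energy per time),
      = kg·m²·s⁻³.
  So W⁻¹ = kg⁻¹·m⁻²·s³.
  lx = lm/m² (illuminance = luminous flux per area),
      = m⁻²·cd.
  C = A·s = s·A (charge = current × time).
  So C⁻¹ = s⁻¹·A⁻¹.
  Combining: W⁻¹·lx·C⁻¹·s⁻¹ = (kg⁻¹·m⁻²·s³) · (m⁻²·cd) · (s⁻¹·A⁻¹) · s⁻¹ = kg⁻¹·m⁻⁴·s·A⁻¹·cd.
Left is m⁻²·s⁻¹·A⁻¹·cd; right is kg⁻¹·m⁻⁴·s·A⁻¹·cd — different.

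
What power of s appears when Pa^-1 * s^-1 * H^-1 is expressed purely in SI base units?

Pa = N/m² (pressure = force per area),
    = kg·m⁻¹·s⁻².
So Pa⁻¹ = kg⁻¹·m·s².
H = Wb/A (inductance = flux per current),
    = kg·m²·s⁻²·A⁻².
So H⁻¹ = kg⁻¹·m⁻²·s²·A².
Combining: Pa⁻¹·s⁻¹·H⁻¹ = (kg⁻¹·m·s²) · s⁻¹ · (kg⁻¹·m⁻²·s²·A²) = kg⁻²·m⁻¹·s³·A².
The exponent of s is 3.

3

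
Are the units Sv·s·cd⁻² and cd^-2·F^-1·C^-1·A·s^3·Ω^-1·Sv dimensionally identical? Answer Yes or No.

Left side:
  Sv = J/kg (equivalent dose = energy per mass),
      = m²·s⁻².
  Combining: Sv·s·cd⁻² = (m²·s⁻²) · s · cd⁻² = m²·s⁻¹·cd⁻².
Right side:
  F = kg⁻¹·m⁻²·s⁴·A².
  So F⁻¹ = kg·m²·s⁻⁴·A⁻².
  C = s·A.
  So C⁻¹ = s⁻¹·A⁻¹.
  Ω = kg·m²·s⁻³·A⁻².
  So Ω⁻¹ = kg⁻¹·m⁻²·s³·A².
  Sv = m²·s⁻².
  Combining: cd⁻²·F⁻¹·C⁻¹·A·s³·Ω⁻¹·Sv = cd⁻² · (kg·m²·s⁻⁴·A⁻²) · (s⁻¹·A⁻¹) · A · s³ · (kg⁻¹·m⁻²·s³·A²) · (m²·s⁻²) = m²·s⁻¹·cd⁻².
Both reduce to m²·s⁻¹·cd⁻².

Yes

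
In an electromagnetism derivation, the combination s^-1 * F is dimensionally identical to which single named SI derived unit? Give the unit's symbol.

F = kg⁻¹·m⁻²·s⁴·A².
Combining: s⁻¹·F = s⁻¹ · (kg⁻¹·m⁻²·s⁴·A²) = kg⁻¹·m⁻²·s³·A².
kg⁻¹·m⁻²·s³·A² is the base-SI form of the siemens.

S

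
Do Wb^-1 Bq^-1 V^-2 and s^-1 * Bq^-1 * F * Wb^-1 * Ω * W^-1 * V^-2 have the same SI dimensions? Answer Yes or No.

No

Left side:
  Wb = V·s (flux: a volt is a weber per second),
      = kg·m²·s⁻²·A⁻¹.
  So Wb⁻¹ = kg⁻¹·m⁻²·s²·A.
  Bq = 1/s = s⁻¹ (activity is decays per second).
  So Bq⁻¹ = s.
  V = W/A (potential = power per current),
      = kg·m²·s⁻³·A⁻¹.
  So V⁻² = kg⁻²·m⁻⁴·s⁶·A².
  Combining: Wb⁻¹·Bq⁻¹·V⁻² = (kg⁻¹·m⁻²·s²·A) · s · (kg⁻²·m⁻⁴·s⁶·A²) = kg⁻³·m⁻⁶·s⁹·A³.
Right side:
  Bq = s⁻¹.
  So Bq⁻¹ = s.
  F = kg⁻¹·m⁻²·s⁴·A².
  Wb = kg·m²·s⁻²·A⁻¹.
  So Wb⁻¹ = kg⁻¹·m⁻²·s²·A.
  Ω = kg·m²·s⁻³·A⁻².
  W = kg·m²·s⁻³.
  So W⁻¹ = kg⁻¹·m⁻²·s³.
  V = kg·m²·s⁻³·A⁻¹.
  So V⁻² = kg⁻²·m⁻⁴·s⁶·A².
  Combining: s⁻¹·Bq⁻¹·F·Wb⁻¹·Ω·W⁻¹·V⁻² = s⁻¹ · s · (kg⁻¹·m⁻²·s⁴·A²) · (kg⁻¹·m⁻²·s²·A) · (kg·m²·s⁻³·A⁻²) · (kg⁻¹·m⁻²·s³) · (kg⁻²·m⁻⁴·s⁶·A²) = kg⁻⁴·m⁻⁸·s¹²·A³.
Left is kg⁻³·m⁻⁶·s⁹·A³; right is kg⁻⁴·m⁻⁸·s¹²·A³ — different.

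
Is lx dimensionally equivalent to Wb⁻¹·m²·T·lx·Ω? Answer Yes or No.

No

Left side:
  lx = lm/m² (illuminance = luminous flux per area),
      = m⁻²·cd.
Right side:
  Wb = V·s (flux: a volt is a weber per second),
      = kg·m²·s⁻²·A⁻¹.
  So Wb⁻¹ = kg⁻¹·m⁻²·s²·A.
  T = Wb/m² (flux density = flux per area),
      = kg·s⁻²·A⁻¹.
  lx = lm/m² (illuminance = luminous flux per area),
      = m⁻²·cd.
  Ω = V/A (resistance = voltage per current),
      = kg·m²·s⁻³·A⁻².
  Combining: Wb⁻¹·m²·T·lx·Ω = (kg⁻¹·m⁻²·s²·A) · m² · (kg·s⁻²·A⁻¹) · (m⁻²·cd) · (kg·m²·s⁻³·A⁻²) = kg·s⁻³·A⁻²·cd.
Left is m⁻²·cd; right is kg·s⁻³·A⁻²·cd — different.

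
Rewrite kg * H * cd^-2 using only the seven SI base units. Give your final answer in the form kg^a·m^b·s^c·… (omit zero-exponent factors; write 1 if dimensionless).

H = kg·m²·s⁻²·A⁻².
Combining: kg·H·cd⁻² = kg · (kg·m²·s⁻²·A⁻²) · cd⁻² = kg²·m²·s⁻²·A⁻²·cd⁻².

kg²·m²·s⁻²·A⁻²·cd⁻²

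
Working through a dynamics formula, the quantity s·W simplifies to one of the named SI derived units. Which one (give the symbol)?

J

W = J/s (power = energy per time),
    = kg·m²·s⁻³.
Combining: s·W = s · (kg·m²·s⁻³) = kg·m²·s⁻².
kg·m²·s⁻² is the base-SI form of the joule.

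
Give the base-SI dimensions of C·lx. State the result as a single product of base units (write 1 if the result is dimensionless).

C = s·A.
lx = m⁻²·cd.
Combining: C·lx = (s·A) · (m⁻²·cd) = m⁻²·s·A·cd.

m⁻²·s·A·cd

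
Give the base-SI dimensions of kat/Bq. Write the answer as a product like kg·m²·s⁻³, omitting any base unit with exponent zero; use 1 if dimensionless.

Bq = 1/s = s⁻¹ (activity is decays per second).
So Bq⁻¹ = s.
kat = mol/s = s⁻¹·mol (catalytic activity).
Combining: Bq⁻¹·kat = s · (s⁻¹·mol) = mol.

mol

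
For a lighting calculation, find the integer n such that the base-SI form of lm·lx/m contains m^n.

-3

lm = cd.
lx = m⁻²·cd.
Combining: lm·lx·m⁻¹ = cd · (m⁻²·cd) · m⁻¹ = m⁻³·cd².
The exponent of m is -3.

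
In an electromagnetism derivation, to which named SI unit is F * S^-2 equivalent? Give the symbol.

F = C/V (capacitance = charge per voltage),
    = A·s/(kg·m²·s⁻³·A⁻¹) (substituting C and V),
    = kg⁻¹·m⁻²·s⁴·A².
S = 1/Ω (conductance is reciprocal resistance),
    = kg⁻¹·m⁻²·s³·A².
So S⁻² = kg²·m⁴·s⁻⁶·A⁻⁴.
Combining: F·S⁻² = (kg⁻¹·m⁻²·s⁴·A²) · (kg²·m⁴·s⁻⁶·A⁻⁴) = kg·m²·s⁻²·A⁻².
kg·m²·s⁻²·A⁻² is the base-SI form of the henry.

H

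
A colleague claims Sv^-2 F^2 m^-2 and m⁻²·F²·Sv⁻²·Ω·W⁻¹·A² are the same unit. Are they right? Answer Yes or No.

Yes

Left side:
  Sv = J/kg (equivalent dose = energy per mass),
      = m²·s⁻².
  So Sv⁻² = m⁻⁴·s⁴.
  F = C/V (capacitance = charge per voltage),
      = A·s/(kg·m²·s⁻³·A⁻¹) (substituting C and V),
      = kg⁻¹·m⁻²·s⁴·A².
  So F² = kg⁻²·m⁻⁴·s⁸·A⁴.
  Combining: Sv⁻²·F²·m⁻² = (m⁻⁴·s⁴) · (kg⁻²·m⁻⁴·s⁸·A⁴) · m⁻² = kg⁻²·m⁻¹⁰·s¹²·A⁴.
Right side:
  F = C/V (capacitance = charge per voltage),
      = A·s/(kg·m²·s⁻³·A⁻¹) (substituting C and V),
      = kg⁻¹·m⁻²·s⁴·A².
  So F² = kg⁻²·m⁻⁴·s⁸·A⁴.
  Sv = J/kg (equivalent dose = energy per mass),
      = m²·s⁻².
  So Sv⁻² = m⁻⁴·s⁴.
  Ω = V/A (resistance = voltage per current),
      = kg·m²·s⁻³·A⁻².
  W = J/s (power = energy per time),
      = kg·m²·s⁻³.
  So W⁻¹ = kg⁻¹·m⁻²·s³.
  Combining: m⁻²·F²·Sv⁻²·Ω·W⁻¹·A² = m⁻² · (kg⁻²·m⁻⁴·s⁸·A⁴) · (m⁻⁴·s⁴) · (kg·m²·s⁻³·A⁻²) · (kg⁻¹·m⁻²·s³) · A² = kg⁻²·m⁻¹⁰·s¹²·A⁴.
Both reduce to kg⁻²·m⁻¹⁰·s¹²·A⁴.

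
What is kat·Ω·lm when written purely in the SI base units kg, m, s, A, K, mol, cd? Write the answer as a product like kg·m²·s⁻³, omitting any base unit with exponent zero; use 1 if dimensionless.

kg·m²·s⁻⁴·A⁻²·mol·cd

kat = mol/s = s⁻¹·mol (catalytic activity).
Ω = V/A (resistance = voltage per current),
    = kg·m²·s⁻³·A⁻².
lm = cd·sr = cd (luminous flux; sr is dimensionless).
Combining: kat·Ω·lm = (s⁻¹·mol) · (kg·m²·s⁻³·A⁻²) · cd = kg·m²·s⁻⁴·A⁻²·mol·cd.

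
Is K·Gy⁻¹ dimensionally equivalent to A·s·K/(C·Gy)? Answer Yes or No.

Left side:
  Gy = m²·s⁻².
  So Gy⁻¹ = m⁻²·s².
  Combining: K·Gy⁻¹ = K · (m⁻²·s²) = m⁻²·s²·K.
Right side:
  C = s·A.
  So C⁻¹ = s⁻¹·A⁻¹.
  Gy = m²·s⁻².
  So Gy⁻¹ = m⁻²·s².
  Combining: C⁻¹·Gy⁻¹·A·s·K = (s⁻¹·A⁻¹) · (m⁻²·s²) · A · s · K = m⁻²·s²·K.
Both reduce to m⁻²·s²·K.

Yes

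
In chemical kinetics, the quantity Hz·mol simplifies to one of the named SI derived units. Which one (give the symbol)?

Hz = s⁻¹.
Combining: Hz·mol = s⁻¹ · mol = s⁻¹·mol.
s⁻¹·mol is the base-SI form of the katal.

kat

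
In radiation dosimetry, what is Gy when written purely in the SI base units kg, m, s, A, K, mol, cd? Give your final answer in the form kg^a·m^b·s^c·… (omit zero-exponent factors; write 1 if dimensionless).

Gy = J/kg (absorbed dose = energy per mass),
    = m²·s⁻².

m²·s⁻²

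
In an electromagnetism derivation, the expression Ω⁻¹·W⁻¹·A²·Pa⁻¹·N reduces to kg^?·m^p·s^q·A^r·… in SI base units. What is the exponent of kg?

-2

Ω = kg·m²·s⁻³·A⁻².
So Ω⁻¹ = kg⁻¹·m⁻²·s³·A².
W = kg·m²·s⁻³.
So W⁻¹ = kg⁻¹·m⁻²·s³.
Pa = kg·m⁻¹·s⁻².
So Pa⁻¹ = kg⁻¹·m·s².
N = kg·m·s⁻².
Combining: Ω⁻¹·W⁻¹·A²·Pa⁻¹·N = (kg⁻¹·m⁻²·s³·A²) · (kg⁻¹·m⁻²·s³) · A² · (kg⁻¹·m·s²) · (kg·m·s⁻²) = kg⁻²·m⁻²·s⁶·A⁴.
The exponent of kg is -2.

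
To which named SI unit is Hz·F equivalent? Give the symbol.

Hz = s⁻¹.
F = kg⁻¹·m⁻²·s⁴·A².
Combining: Hz·F = s⁻¹ · (kg⁻¹·m⁻²·s⁴·A²) = kg⁻¹·m⁻²·s³·A².
kg⁻¹·m⁻²·s³·A² is the base-SI form of the siemens.

S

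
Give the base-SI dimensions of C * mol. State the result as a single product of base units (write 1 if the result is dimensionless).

C = s·A.
Combining: C·mol = (s·A) · mol = s·A·mol.

s·A·mol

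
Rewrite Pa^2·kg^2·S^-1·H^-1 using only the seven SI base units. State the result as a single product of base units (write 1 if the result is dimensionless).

Pa = N/m² (pressure = force per area),
    = kg·m⁻¹·s⁻².
So Pa² = kg²·m⁻²·s⁻⁴.
S = 1/Ω (conductance is reciprocal resistance),
    = kg⁻¹·m⁻²·s³·A².
So S⁻¹ = kg·m²·s⁻³·A⁻².
H = Wb/A (inductance = flux per current),
    = kg·m²·s⁻²·A⁻².
So H⁻¹ = kg⁻¹·m⁻²·s²·A².
Combining: Pa²·kg²·S⁻¹·H⁻¹ = (kg²·m⁻²·s⁻⁴) · kg² · (kg·m²·s⁻³·A⁻²) · (kg⁻¹·m⁻²·s²·A²) = kg⁴·m⁻²·s⁻⁵.

kg⁴·m⁻²·s⁻⁵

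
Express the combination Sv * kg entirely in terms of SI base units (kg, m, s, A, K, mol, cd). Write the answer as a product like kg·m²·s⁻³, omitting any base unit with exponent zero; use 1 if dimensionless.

Sv = m²·s⁻².
Combining: Sv·kg = (m²·s⁻²) · kg = kg·m²·s⁻².

kg·m²·s⁻²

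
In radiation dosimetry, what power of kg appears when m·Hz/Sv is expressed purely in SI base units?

Hz = 1/s = s⁻¹ (frequency is cycles per second).
Sv = J/kg (equivalent dose = energy per mass),
    = m²·s⁻².
So Sv⁻¹ = m⁻²·s².
Combining: m·Hz·Sv⁻¹ = m · s⁻¹ · (m⁻²·s²) = m⁻¹·s.
The exponent of kg is 0.

0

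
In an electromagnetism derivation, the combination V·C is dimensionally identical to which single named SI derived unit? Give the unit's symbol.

J

V = W/A (potential = power per current),
    = kg·m²·s⁻³·A⁻¹.
C = A·s = s·A (charge = current × time).
Combining: V·C = (kg·m²·s⁻³·A⁻¹) · (s·A) = kg·m²·s⁻².
kg·m²·s⁻² is the base-SI form of the joule.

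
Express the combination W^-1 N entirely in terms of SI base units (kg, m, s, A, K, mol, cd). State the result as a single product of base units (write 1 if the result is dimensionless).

m⁻¹·s

W = J/s (power = energy per time),
    = kg·m²·s⁻³.
So W⁻¹ = kg⁻¹·m⁻²·s³.
N = kg·m/s² = kg·m·s⁻² (force = mass × acceleration).
Combining: W⁻¹·N = (kg⁻¹·m⁻²·s³) · (kg·m·s⁻²) = m⁻¹·s.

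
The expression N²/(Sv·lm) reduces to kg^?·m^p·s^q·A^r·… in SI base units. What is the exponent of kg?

Sv = J/kg (equivalent dose = energy per mass),
    = m²·s⁻².
So Sv⁻¹ = m⁻²·s².
N = kg·m/s² = kg·m·s⁻² (force = mass × acceleration).
So N² = kg²·m²·s⁻⁴.
lm = cd·sr = cd (luminous flux; sr is dimensionless).
So lm⁻¹ = cd⁻¹.
Combining: Sv⁻¹·N²·lm⁻¹ = (m⁻²·s²) · (kg²·m²·s⁻⁴) · cd⁻¹ = kg²·s⁻²·cd⁻¹.
The exponent of kg is 2.

2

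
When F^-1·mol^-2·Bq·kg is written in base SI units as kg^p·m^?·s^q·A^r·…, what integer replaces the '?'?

F = kg⁻¹·m⁻²·s⁴·A².
So F⁻¹ = kg·m²·s⁻⁴·A⁻².
Bq = s⁻¹.
Combining: F⁻¹·mol⁻²·Bq·kg = (kg·m²·s⁻⁴·A⁻²) · mol⁻² · s⁻¹ · kg = kg²·m²·s⁻⁵·A⁻²·mol⁻².
The exponent of m is 2.

2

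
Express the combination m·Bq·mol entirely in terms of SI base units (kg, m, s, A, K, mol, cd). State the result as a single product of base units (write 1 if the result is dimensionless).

m·s⁻¹·mol

Bq = 1/s = s⁻¹ (activity is decays per second).
Combining: m·Bq·mol = m · s⁻¹ · mol = m·s⁻¹·mol.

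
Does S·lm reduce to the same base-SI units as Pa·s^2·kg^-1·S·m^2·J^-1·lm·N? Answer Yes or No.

Yes

Left side:
  S = kg⁻¹·m⁻²·s³·A².
  lm = cd.
  Combining: S·lm = (kg⁻¹·m⁻²·s³·A²) · cd = kg⁻¹·m⁻²·s³·A²·cd.
Right side:
  Pa = kg·m⁻¹·s⁻².
  S = kg⁻¹·m⁻²·s³·A².
  J = kg·m²·s⁻².
  So J⁻¹ = kg⁻¹·m⁻²·s².
  lm = cd.
  N = kg·m·s⁻².
  Combining: Pa·s²·kg⁻¹·S·m²·J⁻¹·lm·N = (kg·m⁻¹·s⁻²) · s² · kg⁻¹ · (kg⁻¹·m⁻²·s³·A²) · m² · (kg⁻¹·m⁻²·s²) · cd · (kg·m·s⁻²) = kg⁻¹·m⁻²·s³·A²·cd.
Both reduce to kg⁻¹·m⁻²·s³·A²·cd.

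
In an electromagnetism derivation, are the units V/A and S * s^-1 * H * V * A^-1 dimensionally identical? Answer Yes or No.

Left side:
  V = kg·m²·s⁻³·A⁻¹.
  Combining: A⁻¹·V = A⁻¹ · (kg·m²·s⁻³·A⁻¹) = kg·m²·s⁻³·A⁻².
Right side:
  S = 1/Ω (conductance is reciprocal resistance),
      = kg⁻¹·m⁻²·s³·A².
  H = Wb/A (inductance = flux per current),
      = kg·m²·s⁻²·A⁻².
  V = W/A (potential = power per current),
      = kg·m²·s⁻³·A⁻¹.
  Combining: S·s⁻¹·H·V·A⁻¹ = (kg⁻¹·m⁻²·s³·A²) · s⁻¹ · (kg·m²·s⁻²·A⁻²) · (kg·m²·s⁻³·A⁻¹) · A⁻¹ = kg·m²·s⁻³·A⁻².
Both reduce to kg·m²·s⁻³·A⁻².

Yes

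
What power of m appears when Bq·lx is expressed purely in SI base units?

-2

Bq = s⁻¹.
lx = m⁻²·cd.
Combining: Bq·lx = s⁻¹ · (m⁻²·cd) = m⁻²·s⁻¹·cd.
The exponent of m is -2.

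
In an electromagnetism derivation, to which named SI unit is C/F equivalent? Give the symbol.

V

F = C/V (capacitance = charge per voltage),
    = A·s/(kg·m²·s⁻³·A⁻¹) (substituting C and V),
    = kg⁻¹·m⁻²·s⁴·A².
So F⁻¹ = kg·m²·s⁻⁴·A⁻².
C = A·s = s·A (charge = current × time).
Combining: F⁻¹·C = (kg·m²·s⁻⁴·A⁻²) · (s·A) = kg·m²·s⁻³·A⁻¹.
kg·m²·s⁻³·A⁻¹ is the base-SI form of the volt.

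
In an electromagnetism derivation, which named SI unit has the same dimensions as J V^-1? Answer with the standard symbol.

J = N·m (work = force × distance),
    = kg·m²·s⁻².
V = W/A (potential = power per current),
    = kg·m²·s⁻³·A⁻¹.
So V⁻¹ = kg⁻¹·m⁻²·s³·A.
Combining: J·V⁻¹ = (kg·m²·s⁻²) · (kg⁻¹·m⁻²·s³·A) = s·A.
s·A is the base-SI form of the coulomb.

C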